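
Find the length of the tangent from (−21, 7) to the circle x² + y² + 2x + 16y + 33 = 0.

The centre is (−1, −8) and r = 4√2. The square of the distance from P to the centre is 400 + 225 = 625.
By the tangent–radius right angle, tangent length = √(|PO|² − r²) = √593.

√593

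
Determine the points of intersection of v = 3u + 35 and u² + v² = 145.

(−12, −1) and (−9, 8)

Express v = 3u + 35 and substitute into the circle:
10u² + 210u + 1080 = 0  ⟹  u² + 21u + 108 = 0
u = −9 or u = −12, giving (−9, 8) and (−12, −1).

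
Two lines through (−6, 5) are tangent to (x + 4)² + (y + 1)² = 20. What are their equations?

Write the tangent as mx − y + (5 − m·(−6)) = 0 and set its distance from the centre to 2√5:
(2m − (−6))² = 20(m² + 1)
2m² − 3m − 2 = 0, so m = −1/2 or m = 2.
With m = −1/2: x + 2y = 4. With m = 2: 2x − y = −17.

x + 2y = 4 and 2x − y = −17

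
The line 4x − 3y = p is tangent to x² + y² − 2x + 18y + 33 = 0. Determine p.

p = −4 or p = 66

The line touches the circle iff its distance from (1, −9) is 7:
|4·1 − 3·(−9) − p| / √25 = 7
|p − (31)| = 7·5, so p = 66 or p = −4.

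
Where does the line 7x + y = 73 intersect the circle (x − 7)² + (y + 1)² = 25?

From the line, y = −7x + 73. Substituting:
50x² − 1050x + 5500 = 0  ⟹  x² − 21x + 110 = 0
x = 11 or x = 10, giving (11, −4) and (10, 3).

(10, 3) and (11, −4)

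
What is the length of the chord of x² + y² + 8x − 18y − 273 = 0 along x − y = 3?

Centre (−4, 9), r² = 370. Perpendicular distance d from centre to line = |−16| / √2 = 16/√2.
Chord = 2√(r² − d²) = 2·√(242) = 22√2.

22√2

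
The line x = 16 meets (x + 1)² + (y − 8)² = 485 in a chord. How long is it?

The line gives x = 16. Substituting into the circle:
y² − 16y − 132 = 0
y = 22 or y = −6, giving (16, 22) and (16, −6).
|(16, 22) − (16, −6)| = √((0)² + (28)²) = 28.

28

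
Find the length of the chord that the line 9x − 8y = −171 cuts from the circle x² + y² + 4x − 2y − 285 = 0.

From the line, y = (171 + 9x)/8. Substituting:
145x² + 3190x + 8265 = 0  ⟹  x² + 22x + 57 = 0
x = −3 or x = −19, giving (−3, 18) and (−19, 0).
|(−3, 18) − (−19, 0)| = √((16)² + (18)²) = 2√145.

2√145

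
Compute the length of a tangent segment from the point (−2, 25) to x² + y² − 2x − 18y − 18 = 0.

√165

The centre is (1, 9) and r = 10. The square of the distance from P to the centre is 9 + 256 = 265.
By the tangent–radius right angle, tangent length = √(|PO|² − r²) = √165.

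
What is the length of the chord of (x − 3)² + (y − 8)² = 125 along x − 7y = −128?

Express y = (128 + x)/7 and substitute into the circle:
50x² − 150x − 500 = 0  ⟹  x² − 3x − 10 = 0
x = 5 or x = −2, giving (5, 19) and (−2, 18).
|(5, 19) − (−2, 18)| = √((7)² + (1)²) = 5√2.

5√2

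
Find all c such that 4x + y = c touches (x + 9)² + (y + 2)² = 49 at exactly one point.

c = −38 ± 7√17

Tangency holds when the distance from the centre (−9, −2) to the line equals the radius 7:
|4·(−9) + 1·(−2) − c| / √17 = 7
|c − (−38)| = 7√17.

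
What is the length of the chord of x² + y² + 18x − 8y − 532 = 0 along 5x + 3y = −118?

Express y = (−118 − 5x)/3 and substitute into the circle:
34x² + 1462x + 11968 = 0  ⟹  x² + 43x + 352 = 0
x = −11 or x = −32, giving (−11, −21) and (−32, 14).
|(−11, −21) − (−32, 14)| = √((21)² + (−35)²) = 7√34.

7√34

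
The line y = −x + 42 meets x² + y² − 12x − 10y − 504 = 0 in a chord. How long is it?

13√2

From the line, y = −x + 42. Substituting:
2x² − 86x + 840 = 0  ⟹  x² − 43x + 420 = 0
x = 28 or x = 15, giving (28, 14) and (15, 27).
|(28, 14) − (15, 27)| = √((13)² + (−13)²) = 13√2.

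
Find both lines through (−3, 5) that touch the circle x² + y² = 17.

Write the tangent as mx − y + (5 − m·(−3)) = 0 and set its distance from the centre to √17:
(3m − (−5))² = 17(m² + 1)
4m² − 15m − 4 = 0, so m = −1/4 or m = 4.
Through (−3, 5) these give x + 4y = 17 and 4x − y = −17.

x + 4y = 17 and 4x − y = −17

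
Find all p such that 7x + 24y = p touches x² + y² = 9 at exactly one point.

For a tangent, require d(centre, line) = r = 3.
|7·0 + 24·0 − p| / √625 = 3
|p| = 3·25, so p = 75 or p = −75.

p = −75 or p = 75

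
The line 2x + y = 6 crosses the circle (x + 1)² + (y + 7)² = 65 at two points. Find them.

(3, 0) and (7, −8)

Express y = −2x + 6 and substitute into the circle:
5x² − 50x + 105 = 0  ⟹  x² − 10x + 21 = 0
x = 7 or x = 3, giving (7, −8) and (3, 0).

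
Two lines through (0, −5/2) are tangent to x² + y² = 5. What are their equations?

x + 2y = −5 and x − 2y = 5

Write the tangent as mx − y + (−5/2 − m·(0)) = 0 and set its distance from the centre to √5:
(0m − (5/2))² = 5(m² + 1)
4m² − 1 = 0, so m = −1/2 or m = 1/2.
Through (0, −5/2) these give x + 2y = −5 and x − 2y = 5.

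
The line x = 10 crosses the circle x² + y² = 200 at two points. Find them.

(10, −10) and (10, 10)

The line gives x = 10. Substituting into the circle:
y² − 100 = 0
y = 10 or y = −10, giving (10, 10) and (10, −10).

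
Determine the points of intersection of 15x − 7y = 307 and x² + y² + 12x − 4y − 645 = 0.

(13, −16) and (20, −1)

From the line, y = (−307 + 15x)/7. Substituting:
274x² − 9042x + 71240 = 0  ⟹  x² − 33x + 260 = 0
x = 20 or x = 13, giving (20, −1) and (13, −16).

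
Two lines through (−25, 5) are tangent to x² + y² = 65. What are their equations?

Write the tangent as mx − y + (5 − m·(−25)) = 0 and set its distance from the centre to √65:
(25m − (−5))² = 65(m² + 1)
56m² + 25m − 4 = 0, so m = −4/7 or m = 1/8.
Through (−25, 5) these give 4x + 7y = −65 and x − 8y = −65.

4x + 7y = −65 and x − 8y = −65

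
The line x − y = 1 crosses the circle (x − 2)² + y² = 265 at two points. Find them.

From the line, y = x − 1. Substituting:
2x² − 6x − 260 = 0  ⟹  x² − 3x − 130 = 0
x = 13 or x = −10, giving (13, 12) and (−10, −11).

(−10, −11) and (13, 12)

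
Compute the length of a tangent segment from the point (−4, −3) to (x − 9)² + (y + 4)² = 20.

The centre is (9, −4) and r = 2√5. The square of the distance from P to the centre is 169 + 1 = 170.
Power of the point: PT² = |PO|² − r² = 150, so PT = 5√6.

5√6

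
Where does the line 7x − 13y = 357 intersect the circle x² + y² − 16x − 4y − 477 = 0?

Substitute y = (−357 + 7x)/13:
218x² − 8066x + 65400 = 0  ⟹  x² − 37x + 300 = 0
x = 25 or x = 12, giving (25, −14) and (12, −21).

(12, −21) and (25, −14)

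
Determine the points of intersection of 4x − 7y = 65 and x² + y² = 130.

Substitute y = (−65 + 4x)/7:
65x² − 520x − 2145 = 0  ⟹  x² − 8x − 33 = 0
x = 11 or x = −3, giving (11, −3) and (−3, −11).

(−3, −11) and (11, −3)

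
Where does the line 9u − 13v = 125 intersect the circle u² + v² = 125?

(−2, −11) and (11, −2)

From the line, v = (−125 + 9u)/13. Substituting:
250u² − 2250u − 5500 = 0  ⟹  u² − 9u − 22 = 0
u = 11 or u = −2, giving (11, −2) and (−2, −11).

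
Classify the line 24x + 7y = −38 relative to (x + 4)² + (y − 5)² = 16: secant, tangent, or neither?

secant

Substituting the line into the circle gives 625x² + 3896x + 5329 = 0.
Δ = 15178816 − 13322500 = 1856316.
Two real roots: the line is a secant.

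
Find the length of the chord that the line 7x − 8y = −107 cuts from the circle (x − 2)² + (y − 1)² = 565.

Centre (2, 1), r² = 565. Perpendicular distance d from centre to line = |113| / √113 = 113/√113.
Half the chord is √(r² − d²) = √(452), so the full chord is 4√113.

4√113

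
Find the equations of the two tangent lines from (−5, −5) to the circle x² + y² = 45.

2x + y = −15 and x + 2y = −15

Write the tangent as mx − y + (−5 − m·(−5)) = 0 and set its distance from the centre to 3√5:
[m·(5) − (5)]² = 45(m² + 1)
2m² + 5m + 2 = 0, so m = −2 or m = −1/2.
With m = −2: 2x + y = −15. With m = −1/2: x + 2y = −15.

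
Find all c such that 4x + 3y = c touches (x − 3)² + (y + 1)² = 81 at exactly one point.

c = −36 or c = 54

The line touches the circle iff its distance from (3, −1) is 9:
|4·3 + 3·(−1) − c| / √25 = 9
|c − (9)| = 9·5, so c = 54 or c = −36.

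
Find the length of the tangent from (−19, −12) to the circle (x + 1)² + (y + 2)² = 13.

√411

The centre is (−1, −2) and r = √13. The square of the distance from P to the centre is 324 + 100 = 424.
The tangent meets the radius at right angles, so tangent² = |PO|² − r² = 424 − 13 = 411.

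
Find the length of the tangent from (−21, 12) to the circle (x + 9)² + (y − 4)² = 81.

√127

With centre O = (−9, 4), |OP|² = 208 and r² = 81.
The tangent meets the radius at right angles, so tangent² = |PO|² − r² = 208 − 81 = 127.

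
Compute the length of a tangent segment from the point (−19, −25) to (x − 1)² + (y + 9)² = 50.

Centre (1, −9), r² = 50. |PO|² = (−20)² + (−16)² = 656.
The tangent meets the radius at right angles, so tangent² = |PO|² − r² = 656 − 50 = 606.

√606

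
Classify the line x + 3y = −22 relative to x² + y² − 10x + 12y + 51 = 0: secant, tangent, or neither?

secant

Substituting the line into the circle gives 10x² − 82x + 151 = 0.
Δ = 6724 − 6040 = 684.
Two real roots: the line is a secant.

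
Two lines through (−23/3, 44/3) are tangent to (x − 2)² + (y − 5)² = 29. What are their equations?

5x + 2y = −9 and 2x + 5y = 58

Let a tangent through (−23/3, 44/3) have slope m. Its distance from (2, 5) must equal √29:
[m·(29/3) − (−29/3)]² = 29(m² + 1)
10m² + 29m + 10 = 0, so m = −5/2 or m = −2/5.
With m = −5/2: 5x + 2y = −9. With m = −2/5: 2x + 5y = 58.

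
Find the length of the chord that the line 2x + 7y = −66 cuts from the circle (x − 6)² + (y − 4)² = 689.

Centre (6, 4), r² = 689. Perpendicular distance d from centre to line = |106| / √53 = 106/√53.
Chord = 2√(r² − d²) = 2·√(477) = 6√53.

6√53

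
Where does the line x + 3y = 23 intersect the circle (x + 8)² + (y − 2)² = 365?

Express y = (23 − x)/3 and substitute into the circle:
10x² + 110x − 2420 = 0  ⟹  x² + 11x − 242 = 0
x = 11 or x = −22, giving (11, 4) and (−22, 15).

(−22, 15) and (11, 4)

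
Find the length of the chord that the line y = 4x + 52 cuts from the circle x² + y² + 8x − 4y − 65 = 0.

From the line, y = 4x + 52. Substituting:
17x² + 408x + 2431 = 0  ⟹  x² + 24x + 143 = 0
x = −11 or x = −13, giving (−11, 8) and (−13, 0).
|(−11, 8) − (−13, 0)| = √((2)² + (8)²) = 2√17.

2√17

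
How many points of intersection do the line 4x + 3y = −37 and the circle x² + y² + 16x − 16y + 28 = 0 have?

2

d² = (4·(−8) + 3·8 − (−37))²/25 = 841/25; r² = 100.
Since d² < r², the line cuts the circle twice.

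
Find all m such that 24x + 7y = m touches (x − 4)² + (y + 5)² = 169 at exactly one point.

m = −264 or m = 386

Tangency holds when the distance from the centre (4, −5) to the line equals the radius 13:
|24·4 + 7·(−5) − m| / √625 = 13
|m − (61)| = 13·25, so m = 386 or m = −264.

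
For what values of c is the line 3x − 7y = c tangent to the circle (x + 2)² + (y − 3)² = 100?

The line touches the circle iff its distance from (−2, 3) is 10:
|3·(−2) − 7·3 − c| / √58 = 10
|c − (−27)| = 10√58.

c = −27 ± 10√58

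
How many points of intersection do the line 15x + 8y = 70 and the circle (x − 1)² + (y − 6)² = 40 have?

2

d² = (15·1 + 8·6 − (70))²/289 = 49/289; r² = 40.
Since d² < r², the line cuts the circle twice.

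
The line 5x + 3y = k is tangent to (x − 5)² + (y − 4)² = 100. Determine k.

k = 37 ± 10√34

The line touches the circle iff its distance from (5, 4) is 10:
|5·5 + 3·4 − k| / √34 = 10
|k − (37)| = 10√34.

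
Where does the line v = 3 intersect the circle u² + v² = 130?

(−11, 3) and (11, 3)

From the line, v = 3. Substituting:
u² − 121 = 0
u = 11 or u = −11, giving (11, 3) and (−11, 3).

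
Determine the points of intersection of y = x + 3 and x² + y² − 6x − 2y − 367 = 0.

Express y = x + 3 and substitute into the circle:
2x² − 2x − 364 = 0  ⟹  x² − x − 182 = 0
x = 14 or x = −13, giving (14, 17) and (−13, −10).

(−13, −10) and (14, 17)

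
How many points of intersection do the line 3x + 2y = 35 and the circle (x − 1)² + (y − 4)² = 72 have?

Substituting the line into the circle gives 13x² − 170x + 445 = 0.
Δ = 28900 − 23140 = 5760.
Two real roots: the line is a secant.

2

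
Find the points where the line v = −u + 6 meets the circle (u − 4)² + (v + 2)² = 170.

From the line, v = −u + 6. Substituting:
2u² − 24u − 90 = 0  ⟹  u² − 12u − 45 = 0
u = 15 or u = −3, giving (15, −9) and (−3, 9).

(−3, 9) and (15, −9)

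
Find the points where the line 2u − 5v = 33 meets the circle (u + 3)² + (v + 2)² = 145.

Express v = (−33 + 2u)/5 and substitute into the circle:
29u² + 58u − 2871 = 0  ⟹  u² + 2u − 99 = 0
u = 9 or u = −11, giving (9, −3) and (−11, −11).

(−11, −11) and (9, −3)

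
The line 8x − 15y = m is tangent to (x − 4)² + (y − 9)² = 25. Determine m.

m = −188 or m = −18

Tangency holds when the distance from the centre (4, 9) to the line equals the radius 5:
|8·4 − 15·9 − m| / √289 = 5
|m − (−103)| = 5·17, so m = −18 or m = −188.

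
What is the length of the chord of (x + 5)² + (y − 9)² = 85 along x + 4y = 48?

From the line, y = (48 − x)/4. Substituting:
17x² + 136x − 816 = 0  ⟹  x² + 8x − 48 = 0
x = 4 or x = −12, giving (4, 11) and (−12, 15).
|(4, 11) − (−12, 15)| = √((16)² + (−4)²) = 4√17.

4√17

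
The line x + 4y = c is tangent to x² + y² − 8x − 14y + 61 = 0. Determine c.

c = 32 ± 2√17

For a tangent, require d(centre, line) = r = 2.
|1·4 + 4·7 − c| / √17 = 2
|c − (32)| = 2√17.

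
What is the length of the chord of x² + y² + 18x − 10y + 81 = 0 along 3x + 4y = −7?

10

Express y = (−7 − 3x)/4 and substitute into the circle:
25x² + 450x + 1625 = 0  ⟹  x² + 18x + 65 = 0
x = −5 or x = −13, giving (−5, 2) and (−13, 8).
|(−5, 2) − (−13, 8)| = √((8)² + (−6)²) = 10.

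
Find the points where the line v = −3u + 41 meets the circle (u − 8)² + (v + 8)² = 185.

(12, 5) and (19, −16)

Express v = −3u + 41 and substitute into the circle:
10u² − 310u + 2280 = 0  ⟹  u² − 31u + 228 = 0
u = 19 or u = 12, giving (19, −16) and (12, 5).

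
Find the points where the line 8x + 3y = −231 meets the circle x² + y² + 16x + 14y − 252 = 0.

From the line, y = (−231 − 8x)/3. Substituting:
73x² + 3504x + 41391 = 0  ⟹  x² + 48x + 567 = 0
x = −21 or x = −27, giving (−21, −21) and (−27, −5).

(−27, −5) and (−21, −21)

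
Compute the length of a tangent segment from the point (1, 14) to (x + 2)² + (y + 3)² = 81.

With centre O = (−2, −3), |OP|² = 298 and r² = 81.
By the tangent–radius right angle, tangent length = √(|PO|² − r²) = √217.

√217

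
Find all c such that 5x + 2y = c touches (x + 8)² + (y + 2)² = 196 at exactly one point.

Tangency holds when the distance from the centre (−8, −2) to the line equals the radius 14:
|5·(−8) + 2·(−2) − c| / √29 = 14
|c − (−44)| = 14√29.

c = −44 ± 14√29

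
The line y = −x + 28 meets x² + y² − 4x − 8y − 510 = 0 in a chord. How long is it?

24√2

The distance from (2, 4) to the line is 22/√2, and r² = 530.
Half the chord is √(r² − d²) = √(288), so the full chord is 24√2.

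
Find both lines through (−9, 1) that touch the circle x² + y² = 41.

5x + 4y = −41 and 4x − 5y = −41

Let a tangent through (−9, 1) have slope m. Its distance from (0, 0) must equal √41:
(9m − (−1))² = 41(m² + 1)
20m² + 9m − 20 = 0, so m = −5/4 or m = 4/5.
With m = −5/4: 5x + 4y = −41. With m = 4/5: 4x − 5y = −41.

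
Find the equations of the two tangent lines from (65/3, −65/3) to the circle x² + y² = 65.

7x + 4y = 65 and 4x + 7y = −65

Let a tangent through (65/3, −65/3) have slope m. Its distance from (0, 0) must equal √65:
(−65/3m − (65/3))² = 65(m² + 1)
28m² + 65m + 28 = 0, so m = −7/4 or m = −4/7.
With m = −7/4: 7x + 4y = 65. With m = −4/7: 4x + 7y = −65.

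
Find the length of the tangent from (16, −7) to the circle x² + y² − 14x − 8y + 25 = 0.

With centre O = (7, 4), |OP|² = 202 and r² = 40.
Power of the point: PT² = |PO|² − r² = 162, so PT = 9√2.

9√2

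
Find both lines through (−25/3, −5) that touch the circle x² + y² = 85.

6x + 7y = −85 and 9x + 2y = −85

A line y − (−5) = m(x − (−25/3)) is tangent when its distance from (0, 0) is √85:
[m·(25/3) − (5)]² = 85(m² + 1)
14m² + 75m + 54 = 0, so m = −6/7 or m = −9/2.
Through (−25/3, −5) these give 6x + 7y = −85 and 9x + 2y = −85.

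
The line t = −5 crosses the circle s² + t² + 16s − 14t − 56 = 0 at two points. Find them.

From the line, t = −5. Substituting:
s² + 16s + 39 = 0
s = −3 or s = −13, giving (−3, −5) and (−13, −5).

(−13, −5) and (−3, −5)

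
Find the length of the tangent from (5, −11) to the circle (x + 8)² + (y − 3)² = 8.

√357

Centre (−8, 3), r² = 8. |PO|² = (13)² + (−14)² = 365.
The tangent meets the radius at right angles, so tangent² = |PO|² − r² = 365 − 8 = 357.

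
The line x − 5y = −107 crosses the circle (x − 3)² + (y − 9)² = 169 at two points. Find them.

Substitute y = (107 + x)/5:
26x² − 26x − 156 = 0  ⟹  x² − x − 6 = 0
x = 3 or x = −2, giving (3, 22) and (−2, 21).

(−2, 21) and (3, 22)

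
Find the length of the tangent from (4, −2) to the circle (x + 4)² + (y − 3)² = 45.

Centre (−4, 3), r² = 45. |PO|² = (8)² + (−5)² = 89.
The tangent meets the radius at right angles, so tangent² = |PO|² − r² = 89 − 45 = 44.

2√11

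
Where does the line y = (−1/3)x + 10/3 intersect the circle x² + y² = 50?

Express y = (10 − x)/3 and substitute into the circle:
10x² − 20x − 350 = 0  ⟹  x² − 2x − 35 = 0
x = 7 or x = −5, giving (7, 1) and (−5, 5).

(−5, 5) and (7, 1)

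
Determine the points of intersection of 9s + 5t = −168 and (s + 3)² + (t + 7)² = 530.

(−22, 6) and (−2, −30)

From the line, t = (−168 − 9s)/5. Substituting:
106s² + 2544s + 4664 = 0  ⟹  s² + 24s + 44 = 0
s = −2 or s = −22, giving (−2, −30) and (−22, 6).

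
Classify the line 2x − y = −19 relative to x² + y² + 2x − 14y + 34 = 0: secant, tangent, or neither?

neither

Substituting the line into the circle gives 5x² + 50x + 129 = 0.
Discriminant = (50)² − 4·5·(129) = −80 < 0.
No real roots: the line does not meet the circle.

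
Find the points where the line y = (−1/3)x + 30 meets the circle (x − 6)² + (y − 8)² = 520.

Substitute y = (90 − x)/3:
10x² − 240x = 0  ⟹  x² − 24x = 0
x = 24 or x = 0, giving (24, 22) and (0, 30).

(0, 30) and (24, 22)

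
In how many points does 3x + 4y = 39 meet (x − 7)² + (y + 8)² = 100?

Centre (7, −8), r² = 100. Distance² from centre to line = (−50)²/25 = 100.
Since d² = r², the line is tangent.

1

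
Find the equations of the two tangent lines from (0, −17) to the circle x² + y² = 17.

4x − y = 17 and 4x + y = −17

A line y − (−17) = m(x − (0)) is tangent when its distance from (0, 0) is √17:
[m·(0) − (17)]² = 17(m² + 1)
m² − 16 = 0, so m = 4 or m = −4.
Through (0, −17) these give 4x − y = 17 and 4x + y = −17.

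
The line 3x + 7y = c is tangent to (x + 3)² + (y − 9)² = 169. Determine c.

Tangency holds when the distance from the centre (−3, 9) to the line equals the radius 13:
|3·(−3) + 7·9 − c| / √58 = 13
|c − (54)| = 13√58.

c = 54 ± 13√58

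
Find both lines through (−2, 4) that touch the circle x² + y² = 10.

Write the tangent as mx − y + (4 − m·(−2)) = 0 and set its distance from the centre to √10:
[m·(2) − (−4)]² = 10(m² + 1)
3m² − 8m − 3 = 0, so m = 3 or m = −1/3.
Through (−2, 4) these give 3x − y = −10 and x + 3y = 10.

3x − y = −10 and x + 3y = 10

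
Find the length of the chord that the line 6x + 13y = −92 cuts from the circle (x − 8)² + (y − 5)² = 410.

Centre (8, 5), r² = 410. Perpendicular distance d from centre to line = |205| / √205 = 205/√205.
Chord = 2√(r² − d²) = 2·√(205) = 2√205.

2√205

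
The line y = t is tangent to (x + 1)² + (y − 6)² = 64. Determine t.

t = −2 or t = 14

Tangency holds when the distance from the centre (−1, 6) to the line equals the radius 8:
|0·(−1) + 1·6 − t| / √1 = 8
|t − (6)| = 8, so t = 14 or t = −2.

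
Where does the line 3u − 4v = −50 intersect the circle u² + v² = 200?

(−14, 2) and (2, 14)

Express v = (50 + 3u)/4 and substitute into the circle:
25u² + 300u − 700 = 0  ⟹  u² + 12u − 28 = 0
u = 2 or u = −14, giving (2, 14) and (−14, 2).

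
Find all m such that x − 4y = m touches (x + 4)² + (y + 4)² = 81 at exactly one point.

m = 12 ± 9√17

The line touches the circle iff its distance from (−4, −4) is 9:
|1·(−4) − 4·(−4) − m| / √17 = 9
|m − (12)| = 9√17.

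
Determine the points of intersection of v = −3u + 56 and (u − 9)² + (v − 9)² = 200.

Express v = −3u + 56 and substitute into the circle:
10u² − 300u + 2090 = 0  ⟹  u² − 30u + 209 = 0
u = 19 or u = 11, giving (19, −1) and (11, 23).

(11, 23) and (19, −1)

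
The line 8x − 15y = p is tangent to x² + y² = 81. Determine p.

p = −153 or p = 153

For a tangent, require d(centre, line) = r = 9.
|8·0 − 15·0 − p| / √289 = 9
|p| = 9·17, so p = 153 or p = −153.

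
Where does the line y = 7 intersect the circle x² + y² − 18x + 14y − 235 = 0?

(−4, 7) and (22, 7)

Substitute y = 7:
x² − 18x − 88 = 0
x = 22 or x = −4, giving (22, 7) and (−4, 7).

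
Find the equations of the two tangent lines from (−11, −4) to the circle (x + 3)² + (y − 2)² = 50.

7x − y = −73 and x + 7y = −39

Let a tangent through (−11, −4) have slope m. Its distance from (−3, 2) must equal 5√2:
[m·(8) − (6)]² = 50(m² + 1)
7m² − 48m − 7 = 0, so m = 7 or m = −1/7.
With m = 7: 7x − y = −73. With m = −1/7: x + 7y = −39.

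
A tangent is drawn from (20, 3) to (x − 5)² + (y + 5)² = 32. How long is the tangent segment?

With centre O = (5, −5), |OP|² = 289 and r² = 32.
The tangent meets the radius at right angles, so tangent² = |PO|² − r² = 289 − 32 = 257.

√257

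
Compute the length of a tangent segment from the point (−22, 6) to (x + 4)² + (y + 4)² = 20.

The centre is (−4, −4) and r = 2√5. The square of the distance from P to the centre is 324 + 100 = 424.
Power of the point: PT² = |PO|² − r² = 404, so PT = 2√101.

2√101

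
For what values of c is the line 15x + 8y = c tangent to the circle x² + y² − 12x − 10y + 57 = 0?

c = 96 or c = 164

The line touches the circle iff its distance from (6, 5) is 2:
|15·6 + 8·5 − c| / √289 = 2
|c − (130)| = 2·17, so c = 164 or c = 96.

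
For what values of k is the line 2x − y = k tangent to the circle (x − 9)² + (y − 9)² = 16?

The line touches the circle iff its distance from (9, 9) is 4:
|2·9 − 1·9 − k| / √5 = 4
|k − (9)| = 4√5.

k = 9 ± 4√5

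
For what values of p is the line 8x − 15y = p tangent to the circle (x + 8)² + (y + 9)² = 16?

p = 3 or p = 139

Tangency holds when the distance from the centre (−8, −9) to the line equals the radius 4:
|8·(−8) − 15·(−9) − p| / √289 = 4
|p − (71)| = 4·17, so p = 139 or p = 3.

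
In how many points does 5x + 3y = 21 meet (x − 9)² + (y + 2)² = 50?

2

Substituting the line into the circle gives 34x² − 432x + 1008 = 0.
Δ = 186624 − 137088 = 49536.
Two real roots: the line is a secant.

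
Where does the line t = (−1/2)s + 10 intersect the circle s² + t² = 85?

Substitute t = (20 − s)/2:
5s² − 40s + 60 = 0  ⟹  s² − 8s + 12 = 0
s = 6 or s = 2, giving (6, 7) and (2, 9).

(2, 9) and (6, 7)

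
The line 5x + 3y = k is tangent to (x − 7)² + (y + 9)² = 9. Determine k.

For a tangent, require d(centre, line) = r = 3.
|5·7 + 3·(−9) − k| / √34 = 3
|k − (8)| = 3√34.

k = 8 ± 3√34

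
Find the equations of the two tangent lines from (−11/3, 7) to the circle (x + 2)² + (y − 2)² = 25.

Write the tangent as mx − y + (7 − m·(−11/3)) = 0 and set its distance from the centre to 5:
[m·(5/3) − (−5)]² = 25(m² + 1)
4m² − 3m = 0, so m = 0 or m = 3/4.
With m = 0: y = 7. With m = 3/4: 3x − 4y = −39.

y = 7 and 3x − 4y = −39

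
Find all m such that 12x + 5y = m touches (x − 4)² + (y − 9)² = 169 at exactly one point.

For a tangent, require d(centre, line) = r = 13.
|12·4 + 5·9 − m| / √169 = 13
|m − (93)| = 13·13, so m = 262 or m = −76.

m = −76 or m = 262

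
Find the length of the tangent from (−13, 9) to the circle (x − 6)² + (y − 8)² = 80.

The centre is (6, 8) and r = 4√5. The square of the distance from P to the centre is 361 + 1 = 362.
Power of the point: PT² = |PO|² − r² = 282, so PT = √282.

√282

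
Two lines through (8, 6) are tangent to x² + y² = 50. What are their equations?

x + 7y = 50 and 7x − y = 50

Let a tangent through (8, 6) have slope m. Its distance from (0, 0) must equal 5√2:
[m·(−8) − (−6)]² = 50(m² + 1)
7m² − 48m − 7 = 0, so m = −1/7 or m = 7.
With m = −1/7: x + 7y = 50. With m = 7: 7x − y = 50.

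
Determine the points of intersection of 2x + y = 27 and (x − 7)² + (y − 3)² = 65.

Substitute y = −2x + 27:
5x² − 110x + 560 = 0  ⟹  x² − 22x + 112 = 0
x = 14 or x = 8, giving (14, −1) and (8, 11).

(8, 11) and (14, −1)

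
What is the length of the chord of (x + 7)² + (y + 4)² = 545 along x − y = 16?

27√2

Express y = x − 16 and substitute into the circle:
2x² − 10x − 352 = 0  ⟹  x² − 5x − 176 = 0
x = 16 or x = −11, giving (16, 0) and (−11, −27).
Chord length = distance between (16, 0) and (−11, −27) = √1458 = 27√2.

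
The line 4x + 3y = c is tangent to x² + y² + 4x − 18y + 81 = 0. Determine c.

For a tangent, require d(centre, line) = r = 2.
|4·(−2) + 3·9 − c| / √25 = 2
|c − (19)| = 2·5, so c = 29 or c = 9.

c = 9 or c = 29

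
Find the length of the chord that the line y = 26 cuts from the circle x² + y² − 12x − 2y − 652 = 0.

Express y = 26 and substitute into the circle:
x² − 12x − 28 = 0
x = 14 or x = −2, giving (14, 26) and (−2, 26).
|(14, 26) − (−2, 26)| = √((16)² + (0)²) = 16.

16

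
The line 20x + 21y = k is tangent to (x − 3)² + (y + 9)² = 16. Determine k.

k = −245 or k = −13

For a tangent, require d(centre, line) = r = 4.
|20·3 + 21·(−9) − k| / √841 = 4
|k − (−129)| = 4·29, so k = −13 or k = −245.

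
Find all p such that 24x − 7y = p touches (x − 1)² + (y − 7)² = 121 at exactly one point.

Tangency holds when the distance from the centre (1, 7) to the line equals the radius 11:
|24·1 − 7·7 − p| / √625 = 11
|p − (−25)| = 11·25, so p = 250 or p = −300.

p = −300 or p = 250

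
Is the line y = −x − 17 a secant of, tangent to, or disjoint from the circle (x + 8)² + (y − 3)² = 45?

disjoint

Substituting the line into the circle gives 2x² + 56x + 419 = 0.
Discriminant = (56)² − 4·2·(419) = −216 < 0.
No real roots: the line does not meet the circle.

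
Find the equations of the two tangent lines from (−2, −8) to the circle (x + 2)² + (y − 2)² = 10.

A line y − (−8) = m(x − (−2)) is tangent when its distance from (−2, 2) is √10:
(0m − (10))² = 10(m² + 1)
m² − 9 = 0, so m = 3 or m = −3.
Through (−2, −8) these give 3x − y = 2 and 3x + y = −14.

3x − y = 2 and 3x + y = −14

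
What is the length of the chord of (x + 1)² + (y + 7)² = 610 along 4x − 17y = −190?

Centre (−1, −7), r² = 610. Perpendicular distance d from centre to line = |305| / √305 = 305/√305.
Chord = 2√(r² − d²) = 2·√(305) = 2√305.

2√305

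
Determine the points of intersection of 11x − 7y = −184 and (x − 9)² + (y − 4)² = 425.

Express y = (184 + 11x)/7 and substitute into the circle:
170x² + 2550x + 7480 = 0  ⟹  x² + 15x + 44 = 0
x = −4 or x = −11, giving (−4, 20) and (−11, 9).

(−11, 9) and (−4, 20)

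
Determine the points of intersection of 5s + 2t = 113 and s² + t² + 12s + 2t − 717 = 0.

Express t = (113 − 5s)/2 and substitute into the circle:
29s² − 1102s + 10353 = 0  ⟹  s² − 38s + 357 = 0
s = 21 or s = 17, giving (21, 4) and (17, 14).

(17, 14) and (21, 4)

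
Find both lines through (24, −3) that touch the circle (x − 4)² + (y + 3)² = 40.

Write the tangent as mx − y + (−3 − m·(24)) = 0 and set its distance from the centre to 2√10:
[m·(−20) − (0)]² = 40(m² + 1)
9m² − 1 = 0, so m = −1/3 or m = 1/3.
With m = −1/3: x + 3y = 15. With m = 1/3: x − 3y = 33.

x + 3y = 15 and x − 3y = 33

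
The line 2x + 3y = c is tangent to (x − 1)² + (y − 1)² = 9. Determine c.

Tangency holds when the distance from the centre (1, 1) to the line equals the radius 3:
|2·1 + 3·1 − c| / √13 = 3
|c − (5)| = 3√13.

c = 5 ± 3√13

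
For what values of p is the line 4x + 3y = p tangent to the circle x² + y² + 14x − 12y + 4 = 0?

For a tangent, require d(centre, line) = r = 9.
|4·(−7) + 3·6 − p| / √25 = 9
|p − (−10)| = 9·5, so p = 35 or p = −55.

p = −55 or p = 35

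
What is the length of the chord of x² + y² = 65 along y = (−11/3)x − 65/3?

From the line, y = (−65 − 11x)/3. Substituting:
130x² + 1430x + 3640 = 0  ⟹  x² + 11x + 28 = 0
x = −4 or x = −7, giving (−4, −7) and (−7, 4).
Chord length = distance between (−4, −7) and (−7, 4) = √130 = √130.

√130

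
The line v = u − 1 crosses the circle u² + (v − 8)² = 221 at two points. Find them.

Express v = u − 1 and substitute into the circle:
2u² − 18u − 140 = 0  ⟹  u² − 9u − 70 = 0
u = 14 or u = −5, giving (14, 13) and (−5, −6).

(−5, −6) and (14, 13)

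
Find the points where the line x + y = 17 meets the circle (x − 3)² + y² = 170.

(4, 13) and (16, 1)

Substitute y = −x + 17:
2x² − 40x + 128 = 0  ⟹  x² − 20x + 64 = 0
x = 16 or x = 4, giving (16, 1) and (4, 13).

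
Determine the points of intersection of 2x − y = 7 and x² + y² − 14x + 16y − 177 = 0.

(−6, −19) and (8, 9)

Express y = 2x − 7 and substitute into the circle:
5x² − 10x − 240 = 0  ⟹  x² − 2x − 48 = 0
x = 8 or x = −6, giving (8, 9) and (−6, −19).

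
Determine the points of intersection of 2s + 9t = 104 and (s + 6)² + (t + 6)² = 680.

(−20, 16) and (16, 8)

Express t = (104 − 2s)/9 and substitute into the circle:
85s² + 340s − 27200 = 0  ⟹  s² + 4s − 320 = 0
s = 16 or s = −20, giving (16, 8) and (−20, 16).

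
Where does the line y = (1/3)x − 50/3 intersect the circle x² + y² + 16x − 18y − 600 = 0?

(−4, −18) and (5, −15)

From the line, y = (−50 + x)/3. Substituting:
10x² − 10x − 200 = 0  ⟹  x² − x − 20 = 0
x = 5 or x = −4, giving (5, −15) and (−4, −18).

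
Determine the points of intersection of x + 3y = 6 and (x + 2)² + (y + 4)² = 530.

Express y = (6 − x)/3 and substitute into the circle:
10x² − 4410 = 0  ⟹  x² − 441 = 0
x = 21 or x = −21, giving (21, −5) and (−21, 9).

(−21, 9) and (21, −5)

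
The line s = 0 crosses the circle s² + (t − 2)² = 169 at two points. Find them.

The line gives s = 0. Substituting into the circle:
t² − 4t − 165 = 0
t = 15 or t = −11, giving (0, 15) and (0, −11).

(0, −11) and (0, 15)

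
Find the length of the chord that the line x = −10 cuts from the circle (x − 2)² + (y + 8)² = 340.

28

Centre (2, −8), r² = 340. Perpendicular distance d from centre to line = |12| / √1 = 12.
Chord = 2√(r² − d²) = 2·√(196) = 28.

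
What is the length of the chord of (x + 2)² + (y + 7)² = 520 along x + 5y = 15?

Centre (−2, −7), r² = 520. Perpendicular distance d from centre to line = |−52| / √26 = 52/√26.
Chord = 2√(r² − d²) = 2·√(416) = 8√26.

8√26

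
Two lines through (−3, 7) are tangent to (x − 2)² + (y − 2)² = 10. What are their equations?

A line y − (7) = m(x − (−3)) is tangent when its distance from (2, 2) is √10:
[m·(5) − (−5)]² = 10(m² + 1)
3m² + 10m + 3 = 0, so m = −1/3 or m = −3.
With m = −1/3: x + 3y = 18. With m = −3: 3x + y = −2.

x + 3y = 18 and 3x + y = −2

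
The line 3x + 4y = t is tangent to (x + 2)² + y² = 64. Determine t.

For a tangent, require d(centre, line) = r = 8.
|3·(−2) + 4·0 − t| / √25 = 8
|t − (−6)| = 8·5, so t = 34 or t = −46.

t = −46 or t = 34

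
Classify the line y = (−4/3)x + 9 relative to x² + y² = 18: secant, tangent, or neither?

neither

Substituting the line into the circle gives 25x² − 216x + 567 = 0.
Δ = 46656 − 56700 = −10044.
No real roots: the line does not meet the circle.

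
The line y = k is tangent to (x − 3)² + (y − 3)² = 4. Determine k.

Tangency holds when the distance from the centre (3, 3) to the line equals the radius 2:
|0·3 + 1·3 − k| / √1 = 2
|k − (3)| = 2, so k = 5 or k = 1.

k = 1 or k = 5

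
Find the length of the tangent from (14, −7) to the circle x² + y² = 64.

The centre is (0, 0) and r = 8. The square of the distance from P to the centre is 196 + 49 = 245.
The tangent meets the radius at right angles, so tangent² = |PO|² − r² = 245 − 64 = 181.

√181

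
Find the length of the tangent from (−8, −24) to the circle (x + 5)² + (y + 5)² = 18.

With centre O = (−5, −5), |OP|² = 370 and r² = 18.
By the tangent–radius right angle, tangent length = √(|PO|² − r²) = √352 = 4√22.

4√22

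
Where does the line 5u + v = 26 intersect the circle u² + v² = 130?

Substitute v = −5u + 26:
26u² − 260u + 546 = 0  ⟹  u² − 10u + 21 = 0
u = 7 or u = 3, giving (7, −9) and (3, 11).

(3, 11) and (7, −9)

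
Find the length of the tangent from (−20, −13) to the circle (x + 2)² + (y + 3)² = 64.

6√10

Centre (−2, −3), r² = 64. |PO|² = (−18)² + (−10)² = 424.
By the tangent–radius right angle, tangent length = √(|PO|² − r²) = √360 = 6√10.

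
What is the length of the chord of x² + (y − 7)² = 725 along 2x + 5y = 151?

Express y = (151 − 2x)/5 and substitute into the circle:
29x² − 464x − 4669 = 0  ⟹  x² − 16x − 161 = 0
x = 23 or x = −7, giving (23, 21) and (−7, 33).
|(23, 21) − (−7, 33)| = √((30)² + (−12)²) = 6√29.

6√29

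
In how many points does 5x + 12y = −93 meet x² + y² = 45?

d² = (5·0 + 12·0 − (−93))²/169 = 8649/169; r² = 45.
Since d² > r², the line lies outside the circle.

0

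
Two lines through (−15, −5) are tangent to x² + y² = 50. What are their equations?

Write the tangent as mx − y + (−5 − m·(−15)) = 0 and set its distance from the centre to 5√2:
[m·(15) − (5)]² = 50(m² + 1)
7m² − 6m − 1 = 0, so m = 1 or m = −1/7.
With m = 1: x − y = −10. With m = −1/7: x + 7y = −50.

x − y = −10 and x + 7y = −50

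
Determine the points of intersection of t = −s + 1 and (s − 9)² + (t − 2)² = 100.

(−1, 2) and (9, −8)

Substitute t = −s + 1:
2s² − 16s − 18 = 0  ⟹  s² − 8s − 9 = 0
s = 9 or s = −1, giving (9, −8) and (−1, 2).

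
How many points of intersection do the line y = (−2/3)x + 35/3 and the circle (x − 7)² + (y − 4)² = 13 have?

2

Centre (7, 4), r² = 13. Distance² from centre to line = (−9)²/13 = 81/13.
Since d² < r², the line cuts the circle twice.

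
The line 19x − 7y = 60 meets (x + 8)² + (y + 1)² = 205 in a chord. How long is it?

Centre (−8, −1), r² = 205. Perpendicular distance d from centre to line = |−205| / √410 = 205/√410.
Chord = 2√(r² − d²) = 2·√(205/2) = √410.

√410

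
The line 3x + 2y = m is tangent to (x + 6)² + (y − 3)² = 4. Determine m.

m = −12 ± 2√13

For a tangent, require d(centre, line) = r = 2.
|3·(−6) + 2·3 − m| / √13 = 2
|m − (−12)| = 2√13.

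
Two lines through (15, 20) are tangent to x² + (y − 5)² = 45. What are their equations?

A line y − (20) = m(x − (15)) is tangent when its distance from (0, 5) is 3√5:
(−15m − (−15))² = 45(m² + 1)
2m² − 5m + 2 = 0, so m = 1/2 or m = 2.
With m = 1/2: x − 2y = −25. With m = 2: 2x − y = 10.

x − 2y = −25 and 2x − y = 10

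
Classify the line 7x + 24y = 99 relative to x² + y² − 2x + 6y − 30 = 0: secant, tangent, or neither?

neither

Substituting the line into the circle gives 625x² − 3546x + 6777 = 0.
Δ = 12574116 − 16942500 = −4368384.
No real roots: the line does not meet the circle.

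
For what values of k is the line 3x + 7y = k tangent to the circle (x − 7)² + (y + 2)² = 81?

k = 7 ± 9√58

Tangency holds when the distance from the centre (7, −2) to the line equals the radius 9:
|3·7 + 7·(−2) − k| / √58 = 9
|k − (7)| = 9√58.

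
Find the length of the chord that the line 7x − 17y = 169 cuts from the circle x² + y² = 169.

Substitute y = (−169 + 7x)/17:
338x² − 2366x − 20280 = 0  ⟹  x² − 7x − 60 = 0
x = 12 or x = −5, giving (12, −5) and (−5, −12).
|(12, −5) − (−5, −12)| = √((17)² + (7)²) = 13√2.

13√2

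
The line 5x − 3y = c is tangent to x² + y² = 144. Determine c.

c = ±12√34

Tangency holds when the distance from the centre (0, 0) to the line equals the radius 12:
|5·0 − 3·0 − c| / √34 = 12
|c| = 12√34.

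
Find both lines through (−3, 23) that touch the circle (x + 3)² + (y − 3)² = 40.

3x − y = −32 and 3x + y = 14

Let a tangent through (−3, 23) have slope m. Its distance from (−3, 3) must equal 2√10:
(0m − (−20))² = 40(m² + 1)
m² − 9 = 0, so m = 3 or m = −3.
With m = 3: 3x − y = −32. With m = −3: 3x + y = 14.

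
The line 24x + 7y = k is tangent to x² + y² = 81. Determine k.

The line touches the circle iff its distance from (0, 0) is 9:
|24·0 + 7·0 − k| / √625 = 9
|k| = 9·25, so k = 225 or k = −225.

k = −225 or k = 225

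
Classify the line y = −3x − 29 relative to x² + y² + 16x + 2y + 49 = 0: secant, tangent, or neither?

secant

Centre (−8, −1), r² = 16. Distance² from centre to line = (4)²/10 = 8/5.
Since d² < r², the line cuts the circle twice.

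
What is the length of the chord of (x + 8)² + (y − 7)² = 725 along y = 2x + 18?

Centre (−8, 7), r² = 725. Perpendicular distance d from centre to line = |−5| / √5 = 5/√5.
Chord = 2√(r² − d²) = 2·√(720) = 24√5.

24√5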